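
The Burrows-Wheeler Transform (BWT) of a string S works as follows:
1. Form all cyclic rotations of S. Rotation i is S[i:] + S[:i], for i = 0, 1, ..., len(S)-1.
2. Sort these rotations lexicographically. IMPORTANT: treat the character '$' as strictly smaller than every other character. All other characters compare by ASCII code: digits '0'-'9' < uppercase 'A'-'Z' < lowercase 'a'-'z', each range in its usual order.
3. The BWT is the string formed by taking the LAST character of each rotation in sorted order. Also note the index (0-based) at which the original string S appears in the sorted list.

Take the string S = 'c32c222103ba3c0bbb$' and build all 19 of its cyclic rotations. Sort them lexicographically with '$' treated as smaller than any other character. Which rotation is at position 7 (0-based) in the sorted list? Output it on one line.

Answer: 2c222103ba3c0bbb$c3

Derivation:
All 19 rotations (rotation i = S[i:]+S[:i]):
  rot[0] = c32c222103ba3c0bbb$
  rot[1] = 32c222103ba3c0bbb$c
  rot[2] = 2c222103ba3c0bbb$c3
  rot[3] = c222103ba3c0bbb$c32
  rot[4] = 222103ba3c0bbb$c32c
  rot[5] = 22103ba3c0bbb$c32c2
  rot[6] = 2103ba3c0bbb$c32c22
  rot[7] = 103ba3c0bbb$c32c222
  rot[8] = 03ba3c0bbb$c32c2221
  rot[9] = 3ba3c0bbb$c32c22210
  rot[10] = ba3c0bbb$c32c222103
  rot[11] = a3c0bbb$c32c222103b
  rot[12] = 3c0bbb$c32c222103ba
  rot[13] = c0bbb$c32c222103ba3
  rot[14] = 0bbb$c32c222103ba3c
  rot[15] = bbb$c32c222103ba3c0
  rot[16] = bb$c32c222103ba3c0b
  rot[17] = b$c32c222103ba3c0bb
  rot[18] = $c32c222103ba3c0bbb
Sorted (with $ < everything):
  sorted[0] = $c32c222103ba3c0bbb
  sorted[1] = 03ba3c0bbb$c32c2221
  sorted[2] = 0bbb$c32c222103ba3c
  sorted[3] = 103ba3c0bbb$c32c222
  sorted[4] = 2103ba3c0bbb$c32c22
  sorted[5] = 22103ba3c0bbb$c32c2
  sorted[6] = 222103ba3c0bbb$c32c
  sorted[7] = 2c222103ba3c0bbb$c3
  sorted[8] = 32c222103ba3c0bbb$c
  sorted[9] = 3ba3c0bbb$c32c22210
  sorted[10] = 3c0bbb$c32c222103ba
  sorted[11] = a3c0bbb$c32c222103b
  sorted[12] = b$c32c222103ba3c0bb
  sorted[13] = ba3c0bbb$c32c222103
  sorted[14] = bb$c32c222103ba3c0b
  sorted[15] = bbb$c32c222103ba3c0
  sorted[16] = c0bbb$c32c222103ba3
  sorted[17] = c222103ba3c0bbb$c32
  sorted[18] = c32c222103ba3c0bbb$
sorted[7] = 2c222103ba3c0bbb$c3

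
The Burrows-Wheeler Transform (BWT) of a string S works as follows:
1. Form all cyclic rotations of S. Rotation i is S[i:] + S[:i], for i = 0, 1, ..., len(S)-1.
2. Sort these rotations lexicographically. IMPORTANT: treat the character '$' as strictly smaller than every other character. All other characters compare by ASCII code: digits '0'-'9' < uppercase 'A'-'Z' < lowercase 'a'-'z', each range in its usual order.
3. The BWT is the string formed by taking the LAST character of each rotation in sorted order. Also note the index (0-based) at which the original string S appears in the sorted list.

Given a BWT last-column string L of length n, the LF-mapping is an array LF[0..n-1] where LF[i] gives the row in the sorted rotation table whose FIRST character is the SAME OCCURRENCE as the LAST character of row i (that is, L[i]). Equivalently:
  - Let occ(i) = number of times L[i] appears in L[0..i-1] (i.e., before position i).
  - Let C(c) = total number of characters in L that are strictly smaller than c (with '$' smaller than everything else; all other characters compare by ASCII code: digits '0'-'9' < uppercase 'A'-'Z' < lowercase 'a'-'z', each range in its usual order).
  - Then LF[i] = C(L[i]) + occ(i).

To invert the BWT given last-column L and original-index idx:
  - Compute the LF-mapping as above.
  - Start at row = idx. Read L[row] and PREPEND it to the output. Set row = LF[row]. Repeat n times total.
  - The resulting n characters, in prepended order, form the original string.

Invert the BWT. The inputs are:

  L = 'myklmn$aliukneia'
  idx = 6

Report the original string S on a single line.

Answer: kayakmillennium$

Derivation:
LF mapping: 10 15 6 8 11 12 0 1 9 4 14 7 13 3 5 2
Walk LF starting at row 6, prepending L[row]:
  step 1: row=6, L[6]='$', prepend. Next row=LF[6]=0
  step 2: row=0, L[0]='m', prepend. Next row=LF[0]=10
  step 3: row=10, L[10]='u', prepend. Next row=LF[10]=14
  step 4: row=14, L[14]='i', prepend. Next row=LF[14]=5
  step 5: row=5, L[5]='n', prepend. Next row=LF[5]=12
  step 6: row=12, L[12]='n', prepend. Next row=LF[12]=13
  step 7: row=13, L[13]='e', prepend. Next row=LF[13]=3
  step 8: row=3, L[3]='l', prepend. Next row=LF[3]=8
  step 9: row=8, L[8]='l', prepend. Next row=LF[8]=9
  step 10: row=9, L[9]='i', prepend. Next row=LF[9]=4
  step 11: row=4, L[4]='m', prepend. Next row=LF[4]=11
  step 12: row=11, L[11]='k', prepend. Next row=LF[11]=7
  step 13: row=7, L[7]='a', prepend. Next row=LF[7]=1
  step 14: row=1, L[1]='y', prepend. Next row=LF[1]=15
  step 15: row=15, L[15]='a', prepend. Next row=LF[15]=2
  step 16: row=2, L[2]='k', prepend. Next row=LF[2]=6
Reversed output: kayakmillennium$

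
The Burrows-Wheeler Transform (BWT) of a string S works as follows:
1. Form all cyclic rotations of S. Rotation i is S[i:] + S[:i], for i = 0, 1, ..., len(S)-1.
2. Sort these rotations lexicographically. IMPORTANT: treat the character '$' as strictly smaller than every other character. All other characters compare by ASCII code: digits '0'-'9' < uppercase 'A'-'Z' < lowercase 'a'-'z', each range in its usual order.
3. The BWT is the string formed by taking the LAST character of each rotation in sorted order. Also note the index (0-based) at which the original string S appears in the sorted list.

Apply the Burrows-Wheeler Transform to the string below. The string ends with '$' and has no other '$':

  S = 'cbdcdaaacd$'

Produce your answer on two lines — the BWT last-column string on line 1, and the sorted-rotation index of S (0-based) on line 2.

Answer: ddaac$adccb
5

Derivation:
All 11 rotations (rotation i = S[i:]+S[:i]):
  rot[0] = cbdcdaaacd$
  rot[1] = bdcdaaacd$c
  rot[2] = dcdaaacd$cb
  rot[3] = cdaaacd$cbd
  rot[4] = daaacd$cbdc
  rot[5] = aaacd$cbdcd
  rot[6] = aacd$cbdcda
  rot[7] = acd$cbdcdaa
  rot[8] = cd$cbdcdaaa
  rot[9] = d$cbdcdaaac
  rot[10] = $cbdcdaaacd
Sorted (with $ < everything):
  sorted[0] = $cbdcdaaacd  (last char: 'd')
  sorted[1] = aaacd$cbdcd  (last char: 'd')
  sorted[2] = aacd$cbdcda  (last char: 'a')
  sorted[3] = acd$cbdcdaa  (last char: 'a')
  sorted[4] = bdcdaaacd$c  (last char: 'c')
  sorted[5] = cbdcdaaacd$  (last char: '$')
  sorted[6] = cd$cbdcdaaa  (last char: 'a')
  sorted[7] = cdaaacd$cbd  (last char: 'd')
  sorted[8] = d$cbdcdaaac  (last char: 'c')
  sorted[9] = daaacd$cbdc  (last char: 'c')
  sorted[10] = dcdaaacd$cb  (last char: 'b')
Last column: ddaac$adccb
Original string S is at sorted index 5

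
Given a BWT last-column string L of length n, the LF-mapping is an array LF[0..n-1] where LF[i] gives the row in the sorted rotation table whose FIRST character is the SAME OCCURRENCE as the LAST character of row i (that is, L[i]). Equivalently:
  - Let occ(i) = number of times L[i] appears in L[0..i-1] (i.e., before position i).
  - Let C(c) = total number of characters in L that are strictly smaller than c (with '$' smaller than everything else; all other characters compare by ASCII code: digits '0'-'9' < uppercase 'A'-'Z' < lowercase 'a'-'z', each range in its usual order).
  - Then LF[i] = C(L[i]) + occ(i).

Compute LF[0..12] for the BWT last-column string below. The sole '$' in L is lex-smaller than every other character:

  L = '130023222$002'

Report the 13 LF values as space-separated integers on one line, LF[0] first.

Answer: 5 11 1 2 6 12 7 8 9 0 3 4 10

Derivation:
Char counts: '$':1, '0':4, '1':1, '2':5, '3':2
C (first-col start): C('$')=0, C('0')=1, C('1')=5, C('2')=6, C('3')=11
L[0]='1': occ=0, LF[0]=C('1')+0=5+0=5
L[1]='3': occ=0, LF[1]=C('3')+0=11+0=11
L[2]='0': occ=0, LF[2]=C('0')+0=1+0=1
L[3]='0': occ=1, LF[3]=C('0')+1=1+1=2
L[4]='2': occ=0, LF[4]=C('2')+0=6+0=6
L[5]='3': occ=1, LF[5]=C('3')+1=11+1=12
L[6]='2': occ=1, LF[6]=C('2')+1=6+1=7
L[7]='2': occ=2, LF[7]=C('2')+2=6+2=8
L[8]='2': occ=3, LF[8]=C('2')+3=6+3=9
L[9]='$': occ=0, LF[9]=C('$')+0=0+0=0
L[10]='0': occ=2, LF[10]=C('0')+2=1+2=3
L[11]='0': occ=3, LF[11]=C('0')+3=1+3=4
L[12]='2': occ=4, LF[12]=C('2')+4=6+4=10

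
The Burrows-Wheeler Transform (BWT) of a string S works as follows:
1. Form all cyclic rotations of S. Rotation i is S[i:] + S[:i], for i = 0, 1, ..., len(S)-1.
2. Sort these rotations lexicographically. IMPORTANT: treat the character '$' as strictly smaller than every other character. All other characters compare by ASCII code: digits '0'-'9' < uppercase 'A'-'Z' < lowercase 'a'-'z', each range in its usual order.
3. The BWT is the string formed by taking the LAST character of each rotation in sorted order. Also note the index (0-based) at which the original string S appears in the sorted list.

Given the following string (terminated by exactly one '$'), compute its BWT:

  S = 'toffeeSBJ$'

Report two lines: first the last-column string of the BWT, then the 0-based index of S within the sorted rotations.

Answer: JSBeeffot$
9

Derivation:
All 10 rotations (rotation i = S[i:]+S[:i]):
  rot[0] = toffeeSBJ$
  rot[1] = offeeSBJ$t
  rot[2] = ffeeSBJ$to
  rot[3] = feeSBJ$tof
  rot[4] = eeSBJ$toff
  rot[5] = eSBJ$toffe
  rot[6] = SBJ$toffee
  rot[7] = BJ$toffeeS
  rot[8] = J$toffeeSB
  rot[9] = $toffeeSBJ
Sorted (with $ < everything):
  sorted[0] = $toffeeSBJ  (last char: 'J')
  sorted[1] = BJ$toffeeS  (last char: 'S')
  sorted[2] = J$toffeeSB  (last char: 'B')
  sorted[3] = SBJ$toffee  (last char: 'e')
  sorted[4] = eSBJ$toffe  (last char: 'e')
  sorted[5] = eeSBJ$toff  (last char: 'f')
  sorted[6] = feeSBJ$tof  (last char: 'f')
  sorted[7] = ffeeSBJ$to  (last char: 'o')
  sorted[8] = offeeSBJ$t  (last char: 't')
  sorted[9] = toffeeSBJ$  (last char: '$')
Last column: JSBeeffot$
Original string S is at sorted index 9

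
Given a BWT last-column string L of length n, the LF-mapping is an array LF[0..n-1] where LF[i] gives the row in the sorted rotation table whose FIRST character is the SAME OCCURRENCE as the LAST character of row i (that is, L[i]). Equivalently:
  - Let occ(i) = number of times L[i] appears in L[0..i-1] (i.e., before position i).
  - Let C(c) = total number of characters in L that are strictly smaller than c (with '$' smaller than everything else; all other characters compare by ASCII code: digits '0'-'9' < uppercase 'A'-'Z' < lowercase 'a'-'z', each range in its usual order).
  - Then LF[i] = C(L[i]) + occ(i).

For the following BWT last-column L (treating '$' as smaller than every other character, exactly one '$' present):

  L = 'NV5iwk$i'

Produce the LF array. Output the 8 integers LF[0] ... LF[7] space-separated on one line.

Answer: 2 3 1 4 7 6 0 5

Derivation:
Char counts: '$':1, '5':1, 'N':1, 'V':1, 'i':2, 'k':1, 'w':1
C (first-col start): C('$')=0, C('5')=1, C('N')=2, C('V')=3, C('i')=4, C('k')=6, C('w')=7
L[0]='N': occ=0, LF[0]=C('N')+0=2+0=2
L[1]='V': occ=0, LF[1]=C('V')+0=3+0=3
L[2]='5': occ=0, LF[2]=C('5')+0=1+0=1
L[3]='i': occ=0, LF[3]=C('i')+0=4+0=4
L[4]='w': occ=0, LF[4]=C('w')+0=7+0=7
L[5]='k': occ=0, LF[5]=C('k')+0=6+0=6
L[6]='$': occ=0, LF[6]=C('$')+0=0+0=0
L[7]='i': occ=1, LF[7]=C('i')+1=4+1=5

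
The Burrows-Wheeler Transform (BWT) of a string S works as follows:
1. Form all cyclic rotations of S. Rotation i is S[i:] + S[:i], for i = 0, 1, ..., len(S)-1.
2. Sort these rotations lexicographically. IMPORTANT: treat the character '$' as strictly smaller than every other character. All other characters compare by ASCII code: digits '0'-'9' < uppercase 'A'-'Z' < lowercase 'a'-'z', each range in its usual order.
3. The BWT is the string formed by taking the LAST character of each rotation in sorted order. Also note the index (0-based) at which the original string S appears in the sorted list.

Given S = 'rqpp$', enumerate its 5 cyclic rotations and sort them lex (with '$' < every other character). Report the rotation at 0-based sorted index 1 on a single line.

Answer: p$rqp

Derivation:
All 5 rotations (rotation i = S[i:]+S[:i]):
  rot[0] = rqpp$
  rot[1] = qpp$r
  rot[2] = pp$rq
  rot[3] = p$rqp
  rot[4] = $rqpp
Sorted (with $ < everything):
  sorted[0] = $rqpp
  sorted[1] = p$rqp
  sorted[2] = pp$rq
  sorted[3] = qpp$r
  sorted[4] = rqpp$
sorted[1] = p$rqp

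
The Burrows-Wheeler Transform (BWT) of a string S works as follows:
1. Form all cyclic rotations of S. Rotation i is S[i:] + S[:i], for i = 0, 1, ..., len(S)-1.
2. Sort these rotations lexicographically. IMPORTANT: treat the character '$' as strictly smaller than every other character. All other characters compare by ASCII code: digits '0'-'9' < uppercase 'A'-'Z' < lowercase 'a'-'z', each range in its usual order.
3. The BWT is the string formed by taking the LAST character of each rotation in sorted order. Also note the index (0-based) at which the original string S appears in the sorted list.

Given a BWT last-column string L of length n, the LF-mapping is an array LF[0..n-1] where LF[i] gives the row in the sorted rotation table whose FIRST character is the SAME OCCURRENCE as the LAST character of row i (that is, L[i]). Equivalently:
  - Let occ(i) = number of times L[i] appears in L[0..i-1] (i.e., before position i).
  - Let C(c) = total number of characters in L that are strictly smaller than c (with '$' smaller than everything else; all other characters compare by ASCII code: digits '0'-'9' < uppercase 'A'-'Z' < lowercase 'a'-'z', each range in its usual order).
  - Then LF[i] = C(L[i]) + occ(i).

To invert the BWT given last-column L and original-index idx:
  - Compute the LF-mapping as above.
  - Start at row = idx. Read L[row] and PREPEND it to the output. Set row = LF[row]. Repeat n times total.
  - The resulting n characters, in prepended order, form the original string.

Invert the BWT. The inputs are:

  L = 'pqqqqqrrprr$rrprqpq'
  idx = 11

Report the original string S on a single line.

Answer: qrrqrrqpqprrqprqqp$

Derivation:
LF mapping: 1 5 6 7 8 9 12 13 2 14 15 0 16 17 3 18 10 4 11
Walk LF starting at row 11, prepending L[row]:
  step 1: row=11, L[11]='$', prepend. Next row=LF[11]=0
  step 2: row=0, L[0]='p', prepend. Next row=LF[0]=1
  step 3: row=1, L[1]='q', prepend. Next row=LF[1]=5
  step 4: row=5, L[5]='q', prepend. Next row=LF[5]=9
  step 5: row=9, L[9]='r', prepend. Next row=LF[9]=14
  step 6: row=14, L[14]='p', prepend. Next row=LF[14]=3
  step 7: row=3, L[3]='q', prepend. Next row=LF[3]=7
  step 8: row=7, L[7]='r', prepend. Next row=LF[7]=13
  step 9: row=13, L[13]='r', prepend. Next row=LF[13]=17
  step 10: row=17, L[17]='p', prepend. Next row=LF[17]=4
  step 11: row=4, L[4]='q', prepend. Next row=LF[4]=8
  step 12: row=8, L[8]='p', prepend. Next row=LF[8]=2
  step 13: row=2, L[2]='q', prepend. Next row=LF[2]=6
  step 14: row=6, L[6]='r', prepend. Next row=LF[6]=12
  step 15: row=12, L[12]='r', prepend. Next row=LF[12]=16
  step 16: row=16, L[16]='q', prepend. Next row=LF[16]=10
  step 17: row=10, L[10]='r', prepend. Next row=LF[10]=15
  step 18: row=15, L[15]='r', prepend. Next row=LF[15]=18
  step 19: row=18, L[18]='q', prepend. Next row=LF[18]=11
Reversed output: qrrqrrqpqprrqprqqp$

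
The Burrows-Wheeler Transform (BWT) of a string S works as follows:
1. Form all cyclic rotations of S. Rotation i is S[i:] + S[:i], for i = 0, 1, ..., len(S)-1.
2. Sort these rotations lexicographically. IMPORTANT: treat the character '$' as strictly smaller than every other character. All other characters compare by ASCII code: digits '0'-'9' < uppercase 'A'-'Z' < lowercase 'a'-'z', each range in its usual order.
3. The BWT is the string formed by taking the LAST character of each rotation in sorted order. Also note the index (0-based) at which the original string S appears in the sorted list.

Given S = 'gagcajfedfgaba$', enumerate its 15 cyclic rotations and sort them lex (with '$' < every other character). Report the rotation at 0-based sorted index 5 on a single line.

Answer: ba$gagcajfedfga

Derivation:
All 15 rotations (rotation i = S[i:]+S[:i]):
  rot[0] = gagcajfedfgaba$
  rot[1] = agcajfedfgaba$g
  rot[2] = gcajfedfgaba$ga
  rot[3] = cajfedfgaba$gag
  rot[4] = ajfedfgaba$gagc
  rot[5] = jfedfgaba$gagca
  rot[6] = fedfgaba$gagcaj
  rot[7] = edfgaba$gagcajf
  rot[8] = dfgaba$gagcajfe
  rot[9] = fgaba$gagcajfed
  rot[10] = gaba$gagcajfedf
  rot[11] = aba$gagcajfedfg
  rot[12] = ba$gagcajfedfga
  rot[13] = a$gagcajfedfgab
  rot[14] = $gagcajfedfgaba
Sorted (with $ < everything):
  sorted[0] = $gagcajfedfgaba
  sorted[1] = a$gagcajfedfgab
  sorted[2] = aba$gagcajfedfg
  sorted[3] = agcajfedfgaba$g
  sorted[4] = ajfedfgaba$gagc
  sorted[5] = ba$gagcajfedfga
  sorted[6] = cajfedfgaba$gag
  sorted[7] = dfgaba$gagcajfe
  sorted[8] = edfgaba$gagcajf
  sorted[9] = fedfgaba$gagcaj
  sorted[10] = fgaba$gagcajfed
  sorted[11] = gaba$gagcajfedf
  sorted[12] = gagcajfedfgaba$
  sorted[13] = gcajfedfgaba$ga
  sorted[14] = jfedfgaba$gagca
sorted[5] = ba$gagcajfedfga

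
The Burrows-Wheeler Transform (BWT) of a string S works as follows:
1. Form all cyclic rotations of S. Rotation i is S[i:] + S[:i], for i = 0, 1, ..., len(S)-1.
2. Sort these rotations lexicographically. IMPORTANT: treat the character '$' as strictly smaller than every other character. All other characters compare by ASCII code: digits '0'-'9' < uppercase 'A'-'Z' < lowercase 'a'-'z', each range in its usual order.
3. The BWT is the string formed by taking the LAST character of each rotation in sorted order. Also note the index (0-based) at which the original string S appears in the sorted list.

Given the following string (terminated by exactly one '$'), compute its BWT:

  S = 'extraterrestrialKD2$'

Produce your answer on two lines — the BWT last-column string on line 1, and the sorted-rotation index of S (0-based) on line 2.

Answer: 2DKlirtr$ratrteeaxse
8

Derivation:
All 20 rotations (rotation i = S[i:]+S[:i]):
  rot[0] = extraterrestrialKD2$
  rot[1] = xtraterrestrialKD2$e
  rot[2] = traterrestrialKD2$ex
  rot[3] = raterrestrialKD2$ext
  rot[4] = aterrestrialKD2$extr
  rot[5] = terrestrialKD2$extra
  rot[6] = errestrialKD2$extrat
  rot[7] = rrestrialKD2$extrate
  rot[8] = restrialKD2$extrater
  rot[9] = estrialKD2$extraterr
  rot[10] = strialKD2$extraterre
  rot[11] = trialKD2$extraterres
  rot[12] = rialKD2$extraterrest
  rot[13] = ialKD2$extraterrestr
  rot[14] = alKD2$extraterrestri
  rot[15] = lKD2$extraterrestria
  rot[16] = KD2$extraterrestrial
  rot[17] = D2$extraterrestrialK
  rot[18] = 2$extraterrestrialKD
  rot[19] = $extraterrestrialKD2
Sorted (with $ < everything):
  sorted[0] = $extraterrestrialKD2  (last char: '2')
  sorted[1] = 2$extraterrestrialKD  (last char: 'D')
  sorted[2] = D2$extraterrestrialK  (last char: 'K')
  sorted[3] = KD2$extraterrestrial  (last char: 'l')
  sorted[4] = alKD2$extraterrestri  (last char: 'i')
  sorted[5] = aterrestrialKD2$extr  (last char: 'r')
  sorted[6] = errestrialKD2$extrat  (last char: 't')
  sorted[7] = estrialKD2$extraterr  (last char: 'r')
  sorted[8] = extraterrestrialKD2$  (last char: '$')
  sorted[9] = ialKD2$extraterrestr  (last char: 'r')
  sorted[10] = lKD2$extraterrestria  (last char: 'a')
  sorted[11] = raterrestrialKD2$ext  (last char: 't')
  sorted[12] = restrialKD2$extrater  (last char: 'r')
  sorted[13] = rialKD2$extraterrest  (last char: 't')
  sorted[14] = rrestrialKD2$extrate  (last char: 'e')
  sorted[15] = strialKD2$extraterre  (last char: 'e')
  sorted[16] = terrestrialKD2$extra  (last char: 'a')
  sorted[17] = traterrestrialKD2$ex  (last char: 'x')
  sorted[18] = trialKD2$extraterres  (last char: 's')
  sorted[19] = xtraterrestrialKD2$e  (last char: 'e')
Last column: 2DKlirtr$ratrteeaxse
Original string S is at sorted index 8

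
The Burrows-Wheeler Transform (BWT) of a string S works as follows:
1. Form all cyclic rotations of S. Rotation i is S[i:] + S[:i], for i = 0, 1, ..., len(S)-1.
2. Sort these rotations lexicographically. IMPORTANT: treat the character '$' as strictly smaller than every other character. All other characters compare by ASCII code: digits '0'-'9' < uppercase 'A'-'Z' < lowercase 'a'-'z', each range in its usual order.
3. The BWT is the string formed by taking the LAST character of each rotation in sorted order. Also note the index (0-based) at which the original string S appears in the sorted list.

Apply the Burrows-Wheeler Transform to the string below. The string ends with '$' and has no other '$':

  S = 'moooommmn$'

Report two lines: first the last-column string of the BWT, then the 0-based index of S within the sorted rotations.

All 10 rotations (rotation i = S[i:]+S[:i]):
  rot[0] = moooommmn$
  rot[1] = oooommmn$m
  rot[2] = ooommmn$mo
  rot[3] = oommmn$moo
  rot[4] = ommmn$mooo
  rot[5] = mmmn$moooo
  rot[6] = mmn$moooom
  rot[7] = mn$moooomm
  rot[8] = n$moooommm
  rot[9] = $moooommmn
Sorted (with $ < everything):
  sorted[0] = $moooommmn  (last char: 'n')
  sorted[1] = mmmn$moooo  (last char: 'o')
  sorted[2] = mmn$moooom  (last char: 'm')
  sorted[3] = mn$moooomm  (last char: 'm')
  sorted[4] = moooommmn$  (last char: '$')
  sorted[5] = n$moooommm  (last char: 'm')
  sorted[6] = ommmn$mooo  (last char: 'o')
  sorted[7] = oommmn$moo  (last char: 'o')
  sorted[8] = ooommmn$mo  (last char: 'o')
  sorted[9] = oooommmn$m  (last char: 'm')
Last column: nomm$mooom
Original string S is at sorted index 4

Answer: nomm$mooom
4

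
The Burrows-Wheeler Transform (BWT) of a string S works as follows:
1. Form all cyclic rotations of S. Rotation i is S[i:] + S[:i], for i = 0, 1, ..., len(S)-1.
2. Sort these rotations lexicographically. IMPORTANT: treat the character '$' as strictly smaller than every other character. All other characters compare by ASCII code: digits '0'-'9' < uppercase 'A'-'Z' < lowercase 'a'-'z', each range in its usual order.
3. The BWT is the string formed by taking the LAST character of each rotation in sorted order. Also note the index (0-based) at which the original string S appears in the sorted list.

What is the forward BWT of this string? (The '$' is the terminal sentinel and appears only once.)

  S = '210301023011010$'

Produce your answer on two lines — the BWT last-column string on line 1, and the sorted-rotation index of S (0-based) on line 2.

All 16 rotations (rotation i = S[i:]+S[:i]):
  rot[0] = 210301023011010$
  rot[1] = 10301023011010$2
  rot[2] = 0301023011010$21
  rot[3] = 301023011010$210
  rot[4] = 01023011010$2103
  rot[5] = 1023011010$21030
  rot[6] = 023011010$210301
  rot[7] = 23011010$2103010
  rot[8] = 3011010$21030102
  rot[9] = 011010$210301023
  rot[10] = 11010$2103010230
  rot[11] = 1010$21030102301
  rot[12] = 010$210301023011
  rot[13] = 10$2103010230110
  rot[14] = 0$21030102301101
  rot[15] = $210301023011010
Sorted (with $ < everything):
  sorted[0] = $210301023011010  (last char: '0')
  sorted[1] = 0$21030102301101  (last char: '1')
  sorted[2] = 010$210301023011  (last char: '1')
  sorted[3] = 01023011010$2103  (last char: '3')
  sorted[4] = 011010$210301023  (last char: '3')
  sorted[5] = 023011010$210301  (last char: '1')
  sorted[6] = 0301023011010$21  (last char: '1')
  sorted[7] = 10$2103010230110  (last char: '0')
  sorted[8] = 1010$21030102301  (last char: '1')
  sorted[9] = 1023011010$21030  (last char: '0')
  sorted[10] = 10301023011010$2  (last char: '2')
  sorted[11] = 11010$2103010230  (last char: '0')
  sorted[12] = 210301023011010$  (last char: '$')
  sorted[13] = 23011010$2103010  (last char: '0')
  sorted[14] = 301023011010$210  (last char: '0')
  sorted[15] = 3011010$21030102  (last char: '2')
Last column: 011331101020$002
Original string S is at sorted index 12

Answer: 011331101020$002
12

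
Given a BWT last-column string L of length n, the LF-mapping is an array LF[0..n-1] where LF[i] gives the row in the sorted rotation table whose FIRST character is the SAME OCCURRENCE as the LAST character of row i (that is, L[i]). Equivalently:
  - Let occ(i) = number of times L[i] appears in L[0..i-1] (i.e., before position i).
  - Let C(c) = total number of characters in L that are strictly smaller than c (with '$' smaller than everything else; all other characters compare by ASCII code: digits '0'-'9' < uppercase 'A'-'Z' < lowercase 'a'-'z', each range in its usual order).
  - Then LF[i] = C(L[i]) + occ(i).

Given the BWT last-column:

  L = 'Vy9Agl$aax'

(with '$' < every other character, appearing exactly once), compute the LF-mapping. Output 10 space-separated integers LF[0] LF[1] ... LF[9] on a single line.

Char counts: '$':1, '9':1, 'A':1, 'V':1, 'a':2, 'g':1, 'l':1, 'x':1, 'y':1
C (first-col start): C('$')=0, C('9')=1, C('A')=2, C('V')=3, C('a')=4, C('g')=6, C('l')=7, C('x')=8, C('y')=9
L[0]='V': occ=0, LF[0]=C('V')+0=3+0=3
L[1]='y': occ=0, LF[1]=C('y')+0=9+0=9
L[2]='9': occ=0, LF[2]=C('9')+0=1+0=1
L[3]='A': occ=0, LF[3]=C('A')+0=2+0=2
L[4]='g': occ=0, LF[4]=C('g')+0=6+0=6
L[5]='l': occ=0, LF[5]=C('l')+0=7+0=7
L[6]='$': occ=0, LF[6]=C('$')+0=0+0=0
L[7]='a': occ=0, LF[7]=C('a')+0=4+0=4
L[8]='a': occ=1, LF[8]=C('a')+1=4+1=5
L[9]='x': occ=0, LF[9]=C('x')+0=8+0=8

Answer: 3 9 1 2 6 7 0 4 5 8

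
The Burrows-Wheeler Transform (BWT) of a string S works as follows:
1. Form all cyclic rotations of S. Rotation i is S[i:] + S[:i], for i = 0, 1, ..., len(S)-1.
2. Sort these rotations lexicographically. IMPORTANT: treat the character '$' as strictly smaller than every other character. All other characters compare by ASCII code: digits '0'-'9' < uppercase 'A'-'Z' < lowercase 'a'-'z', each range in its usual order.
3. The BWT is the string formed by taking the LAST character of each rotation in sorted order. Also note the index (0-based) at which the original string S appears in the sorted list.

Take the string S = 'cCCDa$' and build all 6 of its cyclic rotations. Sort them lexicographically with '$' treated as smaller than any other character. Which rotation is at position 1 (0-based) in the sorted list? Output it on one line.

All 6 rotations (rotation i = S[i:]+S[:i]):
  rot[0] = cCCDa$
  rot[1] = CCDa$c
  rot[2] = CDa$cC
  rot[3] = Da$cCC
  rot[4] = a$cCCD
  rot[5] = $cCCDa
Sorted (with $ < everything):
  sorted[0] = $cCCDa
  sorted[1] = CCDa$c
  sorted[2] = CDa$cC
  sorted[3] = Da$cCC
  sorted[4] = a$cCCD
  sorted[5] = cCCDa$
sorted[1] = CCDa$c

Answer: CCDa$c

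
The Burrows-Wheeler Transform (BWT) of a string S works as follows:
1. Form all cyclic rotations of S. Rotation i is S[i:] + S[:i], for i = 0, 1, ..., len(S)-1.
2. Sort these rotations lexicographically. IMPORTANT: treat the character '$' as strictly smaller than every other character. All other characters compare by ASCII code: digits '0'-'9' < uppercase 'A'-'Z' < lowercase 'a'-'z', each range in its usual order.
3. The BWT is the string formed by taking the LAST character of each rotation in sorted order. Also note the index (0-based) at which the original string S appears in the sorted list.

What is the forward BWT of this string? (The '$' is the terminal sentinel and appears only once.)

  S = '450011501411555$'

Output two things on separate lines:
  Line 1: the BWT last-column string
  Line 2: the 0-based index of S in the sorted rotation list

All 16 rotations (rotation i = S[i:]+S[:i]):
  rot[0] = 450011501411555$
  rot[1] = 50011501411555$4
  rot[2] = 0011501411555$45
  rot[3] = 011501411555$450
  rot[4] = 11501411555$4500
  rot[5] = 1501411555$45001
  rot[6] = 501411555$450011
  rot[7] = 01411555$4500115
  rot[8] = 1411555$45001150
  rot[9] = 411555$450011501
  rot[10] = 11555$4500115014
  rot[11] = 1555$45001150141
  rot[12] = 555$450011501411
  rot[13] = 55$4500115014115
  rot[14] = 5$45001150141155
  rot[15] = $450011501411555
Sorted (with $ < everything):
  sorted[0] = $450011501411555  (last char: '5')
  sorted[1] = 0011501411555$45  (last char: '5')
  sorted[2] = 011501411555$450  (last char: '0')
  sorted[3] = 01411555$4500115  (last char: '5')
  sorted[4] = 11501411555$4500  (last char: '0')
  sorted[5] = 11555$4500115014  (last char: '4')
  sorted[6] = 1411555$45001150  (last char: '0')
  sorted[7] = 1501411555$45001  (last char: '1')
  sorted[8] = 1555$45001150141  (last char: '1')
  sorted[9] = 411555$450011501  (last char: '1')
  sorted[10] = 450011501411555$  (last char: '$')
  sorted[11] = 5$45001150141155  (last char: '5')
  sorted[12] = 50011501411555$4  (last char: '4')
  sorted[13] = 501411555$450011  (last char: '1')
  sorted[14] = 55$4500115014115  (last char: '5')
  sorted[15] = 555$450011501411  (last char: '1')
Last column: 5505040111$54151
Original string S is at sorted index 10

Answer: 5505040111$54151
10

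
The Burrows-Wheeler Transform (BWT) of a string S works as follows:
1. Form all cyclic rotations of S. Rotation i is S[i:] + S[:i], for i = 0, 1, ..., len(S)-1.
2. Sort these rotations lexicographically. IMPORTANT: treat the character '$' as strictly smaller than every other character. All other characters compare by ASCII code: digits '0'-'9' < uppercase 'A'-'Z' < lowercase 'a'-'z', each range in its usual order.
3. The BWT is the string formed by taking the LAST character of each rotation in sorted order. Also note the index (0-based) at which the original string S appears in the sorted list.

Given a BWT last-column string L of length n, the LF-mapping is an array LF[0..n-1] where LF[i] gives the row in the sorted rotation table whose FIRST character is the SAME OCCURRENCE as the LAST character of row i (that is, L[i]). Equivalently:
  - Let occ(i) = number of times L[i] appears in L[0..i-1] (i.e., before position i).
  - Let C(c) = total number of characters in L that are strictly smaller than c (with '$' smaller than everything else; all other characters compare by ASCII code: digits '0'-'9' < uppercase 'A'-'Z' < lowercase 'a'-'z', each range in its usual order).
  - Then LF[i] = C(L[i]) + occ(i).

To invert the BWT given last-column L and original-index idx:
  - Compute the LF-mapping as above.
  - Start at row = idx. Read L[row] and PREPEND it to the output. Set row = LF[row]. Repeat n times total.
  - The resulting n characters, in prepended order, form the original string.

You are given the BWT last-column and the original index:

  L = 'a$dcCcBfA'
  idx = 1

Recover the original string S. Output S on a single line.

LF mapping: 4 0 7 5 3 6 2 8 1
Walk LF starting at row 1, prepending L[row]:
  step 1: row=1, L[1]='$', prepend. Next row=LF[1]=0
  step 2: row=0, L[0]='a', prepend. Next row=LF[0]=4
  step 3: row=4, L[4]='C', prepend. Next row=LF[4]=3
  step 4: row=3, L[3]='c', prepend. Next row=LF[3]=5
  step 5: row=5, L[5]='c', prepend. Next row=LF[5]=6
  step 6: row=6, L[6]='B', prepend. Next row=LF[6]=2
  step 7: row=2, L[2]='d', prepend. Next row=LF[2]=7
  step 8: row=7, L[7]='f', prepend. Next row=LF[7]=8
  step 9: row=8, L[8]='A', prepend. Next row=LF[8]=1
Reversed output: AfdBccCa$

Answer: AfdBccCa$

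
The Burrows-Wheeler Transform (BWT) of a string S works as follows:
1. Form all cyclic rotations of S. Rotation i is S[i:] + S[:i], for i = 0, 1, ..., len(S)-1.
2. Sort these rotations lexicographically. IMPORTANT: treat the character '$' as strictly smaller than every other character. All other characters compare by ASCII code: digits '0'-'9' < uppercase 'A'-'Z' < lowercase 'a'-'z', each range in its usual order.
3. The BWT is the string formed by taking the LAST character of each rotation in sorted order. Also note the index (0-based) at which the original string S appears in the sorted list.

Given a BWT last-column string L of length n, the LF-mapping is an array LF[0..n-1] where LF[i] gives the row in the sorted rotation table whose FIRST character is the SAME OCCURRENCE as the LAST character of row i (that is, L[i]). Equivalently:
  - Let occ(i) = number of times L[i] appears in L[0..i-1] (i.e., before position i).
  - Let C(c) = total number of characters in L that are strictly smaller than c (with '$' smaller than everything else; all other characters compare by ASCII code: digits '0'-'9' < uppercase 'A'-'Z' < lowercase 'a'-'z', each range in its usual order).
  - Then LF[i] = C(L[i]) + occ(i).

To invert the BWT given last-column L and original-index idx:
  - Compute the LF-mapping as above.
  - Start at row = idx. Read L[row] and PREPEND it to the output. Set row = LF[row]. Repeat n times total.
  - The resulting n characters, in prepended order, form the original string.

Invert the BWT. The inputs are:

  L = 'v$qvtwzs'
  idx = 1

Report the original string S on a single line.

LF mapping: 4 0 1 5 3 6 7 2
Walk LF starting at row 1, prepending L[row]:
  step 1: row=1, L[1]='$', prepend. Next row=LF[1]=0
  step 2: row=0, L[0]='v', prepend. Next row=LF[0]=4
  step 3: row=4, L[4]='t', prepend. Next row=LF[4]=3
  step 4: row=3, L[3]='v', prepend. Next row=LF[3]=5
  step 5: row=5, L[5]='w', prepend. Next row=LF[5]=6
  step 6: row=6, L[6]='z', prepend. Next row=LF[6]=7
  step 7: row=7, L[7]='s', prepend. Next row=LF[7]=2
  step 8: row=2, L[2]='q', prepend. Next row=LF[2]=1
Reversed output: qszwvtv$

Answer: qszwvtv$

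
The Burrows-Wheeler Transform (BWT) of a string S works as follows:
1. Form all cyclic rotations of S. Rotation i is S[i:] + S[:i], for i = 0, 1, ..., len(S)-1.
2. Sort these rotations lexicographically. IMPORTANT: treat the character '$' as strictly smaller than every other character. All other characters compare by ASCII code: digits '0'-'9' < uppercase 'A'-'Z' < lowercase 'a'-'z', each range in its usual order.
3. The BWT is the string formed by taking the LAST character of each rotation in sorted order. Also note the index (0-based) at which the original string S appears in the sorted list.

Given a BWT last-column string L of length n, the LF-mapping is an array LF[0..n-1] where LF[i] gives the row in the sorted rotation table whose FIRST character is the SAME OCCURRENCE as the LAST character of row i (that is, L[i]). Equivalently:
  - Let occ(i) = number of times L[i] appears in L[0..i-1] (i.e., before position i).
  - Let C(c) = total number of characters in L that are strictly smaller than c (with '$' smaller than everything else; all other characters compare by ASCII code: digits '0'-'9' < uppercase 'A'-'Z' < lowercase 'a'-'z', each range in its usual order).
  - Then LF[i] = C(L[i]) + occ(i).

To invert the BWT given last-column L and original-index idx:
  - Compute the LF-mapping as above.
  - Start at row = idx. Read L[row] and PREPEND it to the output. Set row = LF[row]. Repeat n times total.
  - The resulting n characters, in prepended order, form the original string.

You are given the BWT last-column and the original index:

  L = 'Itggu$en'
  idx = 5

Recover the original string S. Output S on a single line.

Answer: nuggetI$

Derivation:
LF mapping: 1 6 3 4 7 0 2 5
Walk LF starting at row 5, prepending L[row]:
  step 1: row=5, L[5]='$', prepend. Next row=LF[5]=0
  step 2: row=0, L[0]='I', prepend. Next row=LF[0]=1
  step 3: row=1, L[1]='t', prepend. Next row=LF[1]=6
  step 4: row=6, L[6]='e', prepend. Next row=LF[6]=2
  step 5: row=2, L[2]='g', prepend. Next row=LF[2]=3
  step 6: row=3, L[3]='g', prepend. Next row=LF[3]=4
  step 7: row=4, L[4]='u', prepend. Next row=LF[4]=7
  step 8: row=7, L[7]='n', prepend. Next row=LF[7]=5
Reversed output: nuggetI$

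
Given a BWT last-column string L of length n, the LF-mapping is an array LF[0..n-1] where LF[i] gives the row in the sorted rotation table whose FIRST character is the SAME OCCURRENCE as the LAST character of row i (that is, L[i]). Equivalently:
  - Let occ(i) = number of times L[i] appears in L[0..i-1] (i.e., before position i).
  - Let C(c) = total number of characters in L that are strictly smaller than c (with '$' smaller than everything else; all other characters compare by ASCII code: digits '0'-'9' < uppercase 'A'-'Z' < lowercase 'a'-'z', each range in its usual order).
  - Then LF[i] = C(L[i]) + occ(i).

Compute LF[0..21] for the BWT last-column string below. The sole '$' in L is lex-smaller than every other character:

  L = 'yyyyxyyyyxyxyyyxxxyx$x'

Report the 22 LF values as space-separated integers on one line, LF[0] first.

Char counts: '$':1, 'x':8, 'y':13
C (first-col start): C('$')=0, C('x')=1, C('y')=9
L[0]='y': occ=0, LF[0]=C('y')+0=9+0=9
L[1]='y': occ=1, LF[1]=C('y')+1=9+1=10
L[2]='y': occ=2, LF[2]=C('y')+2=9+2=11
L[3]='y': occ=3, LF[3]=C('y')+3=9+3=12
L[4]='x': occ=0, LF[4]=C('x')+0=1+0=1
L[5]='y': occ=4, LF[5]=C('y')+4=9+4=13
L[6]='y': occ=5, LF[6]=C('y')+5=9+5=14
L[7]='y': occ=6, LF[7]=C('y')+6=9+6=15
L[8]='y': occ=7, LF[8]=C('y')+7=9+7=16
L[9]='x': occ=1, LF[9]=C('x')+1=1+1=2
L[10]='y': occ=8, LF[10]=C('y')+8=9+8=17
L[11]='x': occ=2, LF[11]=C('x')+2=1+2=3
L[12]='y': occ=9, LF[12]=C('y')+9=9+9=18
L[13]='y': occ=10, LF[13]=C('y')+10=9+10=19
L[14]='y': occ=11, LF[14]=C('y')+11=9+11=20
L[15]='x': occ=3, LF[15]=C('x')+3=1+3=4
L[16]='x': occ=4, LF[16]=C('x')+4=1+4=5
L[17]='x': occ=5, LF[17]=C('x')+5=1+5=6
L[18]='y': occ=12, LF[18]=C('y')+12=9+12=21
L[19]='x': occ=6, LF[19]=C('x')+6=1+6=7
L[20]='$': occ=0, LF[20]=C('$')+0=0+0=0
L[21]='x': occ=7, LF[21]=C('x')+7=1+7=8

Answer: 9 10 11 12 1 13 14 15 16 2 17 3 18 19 20 4 5 6 21 7 0 8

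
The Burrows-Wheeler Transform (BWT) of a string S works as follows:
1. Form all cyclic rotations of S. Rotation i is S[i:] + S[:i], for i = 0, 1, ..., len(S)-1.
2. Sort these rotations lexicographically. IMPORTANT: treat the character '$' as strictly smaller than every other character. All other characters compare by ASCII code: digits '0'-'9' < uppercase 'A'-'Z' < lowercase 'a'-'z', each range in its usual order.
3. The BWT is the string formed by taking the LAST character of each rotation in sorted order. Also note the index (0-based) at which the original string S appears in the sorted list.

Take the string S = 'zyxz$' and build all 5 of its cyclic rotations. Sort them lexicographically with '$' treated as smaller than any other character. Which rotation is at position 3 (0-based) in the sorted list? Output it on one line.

Answer: z$zyx

Derivation:
All 5 rotations (rotation i = S[i:]+S[:i]):
  rot[0] = zyxz$
  rot[1] = yxz$z
  rot[2] = xz$zy
  rot[3] = z$zyx
  rot[4] = $zyxz
Sorted (with $ < everything):
  sorted[0] = $zyxz
  sorted[1] = xz$zy
  sorted[2] = yxz$z
  sorted[3] = z$zyx
  sorted[4] = zyxz$
sorted[3] = z$zyx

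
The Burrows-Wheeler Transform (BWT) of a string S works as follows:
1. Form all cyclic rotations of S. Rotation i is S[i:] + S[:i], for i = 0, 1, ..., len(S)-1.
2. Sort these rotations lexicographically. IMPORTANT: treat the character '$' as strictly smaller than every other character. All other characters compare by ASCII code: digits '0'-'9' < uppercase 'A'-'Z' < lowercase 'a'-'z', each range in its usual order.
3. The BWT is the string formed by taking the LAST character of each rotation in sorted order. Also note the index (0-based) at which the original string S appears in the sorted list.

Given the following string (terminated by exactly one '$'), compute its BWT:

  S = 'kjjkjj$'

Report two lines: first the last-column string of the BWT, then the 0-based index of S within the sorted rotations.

All 7 rotations (rotation i = S[i:]+S[:i]):
  rot[0] = kjjkjj$
  rot[1] = jjkjj$k
  rot[2] = jkjj$kj
  rot[3] = kjj$kjj
  rot[4] = jj$kjjk
  rot[5] = j$kjjkj
  rot[6] = $kjjkjj
Sorted (with $ < everything):
  sorted[0] = $kjjkjj  (last char: 'j')
  sorted[1] = j$kjjkj  (last char: 'j')
  sorted[2] = jj$kjjk  (last char: 'k')
  sorted[3] = jjkjj$k  (last char: 'k')
  sorted[4] = jkjj$kj  (last char: 'j')
  sorted[5] = kjj$kjj  (last char: 'j')
  sorted[6] = kjjkjj$  (last char: '$')
Last column: jjkkjj$
Original string S is at sorted index 6

Answer: jjkkjj$
6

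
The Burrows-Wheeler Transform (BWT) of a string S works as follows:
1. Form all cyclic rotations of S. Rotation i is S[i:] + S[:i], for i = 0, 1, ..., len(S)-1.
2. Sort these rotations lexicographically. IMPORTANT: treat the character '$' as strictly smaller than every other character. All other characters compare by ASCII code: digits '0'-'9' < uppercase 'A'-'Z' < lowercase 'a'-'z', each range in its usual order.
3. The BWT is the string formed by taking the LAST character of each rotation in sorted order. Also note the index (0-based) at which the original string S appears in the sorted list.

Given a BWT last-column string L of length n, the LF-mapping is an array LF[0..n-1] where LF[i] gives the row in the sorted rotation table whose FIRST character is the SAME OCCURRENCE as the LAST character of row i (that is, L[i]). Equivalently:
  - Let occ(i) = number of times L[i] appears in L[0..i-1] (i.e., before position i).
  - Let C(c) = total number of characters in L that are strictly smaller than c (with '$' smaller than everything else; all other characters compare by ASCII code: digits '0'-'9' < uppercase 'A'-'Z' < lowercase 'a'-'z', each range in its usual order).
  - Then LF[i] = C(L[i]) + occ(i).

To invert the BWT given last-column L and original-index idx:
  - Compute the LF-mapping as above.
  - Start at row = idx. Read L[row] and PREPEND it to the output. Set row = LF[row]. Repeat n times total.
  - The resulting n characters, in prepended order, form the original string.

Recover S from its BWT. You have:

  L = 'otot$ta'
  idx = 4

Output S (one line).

LF mapping: 2 4 3 5 0 6 1
Walk LF starting at row 4, prepending L[row]:
  step 1: row=4, L[4]='$', prepend. Next row=LF[4]=0
  step 2: row=0, L[0]='o', prepend. Next row=LF[0]=2
  step 3: row=2, L[2]='o', prepend. Next row=LF[2]=3
  step 4: row=3, L[3]='t', prepend. Next row=LF[3]=5
  step 5: row=5, L[5]='t', prepend. Next row=LF[5]=6
  step 6: row=6, L[6]='a', prepend. Next row=LF[6]=1
  step 7: row=1, L[1]='t', prepend. Next row=LF[1]=4
Reversed output: tattoo$

Answer: tattoo$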